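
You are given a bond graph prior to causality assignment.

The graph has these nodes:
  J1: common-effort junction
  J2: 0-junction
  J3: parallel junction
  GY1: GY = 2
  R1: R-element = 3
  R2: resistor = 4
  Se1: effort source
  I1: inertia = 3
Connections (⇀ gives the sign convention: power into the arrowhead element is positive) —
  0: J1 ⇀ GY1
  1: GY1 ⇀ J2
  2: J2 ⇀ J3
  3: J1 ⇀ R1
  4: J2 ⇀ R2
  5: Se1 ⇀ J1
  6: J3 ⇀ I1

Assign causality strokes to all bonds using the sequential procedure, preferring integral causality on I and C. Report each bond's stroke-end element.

β0 stroke at GY1
β1 stroke at GY1
β2 stroke at J3
β3 stroke at R1
β4 stroke at J2
β5 stroke at J1
β6 stroke at I1

β5 stroke at J1  (Se1: effort source, stroke at far end)
β0 stroke at GY1  (J1 effort already set via bond 5)
β3 stroke at R1  (J1: bond 5 brought effort, rest push out)
β1 stroke at GY1  (through GY1, causality inverts; strokes same side of GY1)
β6 stroke at I1  (I1: I, integral causality)
β2 stroke at J3  (J3: last free bond brings effort in)
β4 stroke at J2  (only one effort-in slot at J2)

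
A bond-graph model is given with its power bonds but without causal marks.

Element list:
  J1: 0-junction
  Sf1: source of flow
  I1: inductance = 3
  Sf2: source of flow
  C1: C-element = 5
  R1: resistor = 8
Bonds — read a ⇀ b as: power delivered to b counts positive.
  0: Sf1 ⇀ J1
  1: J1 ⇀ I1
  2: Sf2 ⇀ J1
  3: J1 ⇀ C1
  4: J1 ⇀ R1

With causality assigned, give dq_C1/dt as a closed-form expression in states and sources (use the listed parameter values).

dq_C1/dt = F_Sf1 + F_Sf2 - p_I1/3 - q_C1/40

b0 |Sf1  (Sf1: flow source, stroke at near end)
b2 |Sf2  (Sf2: flow source, stroke at near end)
b1 |I1  (I1: I, integral causality)
b3 |J1  (prefer integral on C1)
b4 |R1  (J1: bond 3 brought effort, rest push out)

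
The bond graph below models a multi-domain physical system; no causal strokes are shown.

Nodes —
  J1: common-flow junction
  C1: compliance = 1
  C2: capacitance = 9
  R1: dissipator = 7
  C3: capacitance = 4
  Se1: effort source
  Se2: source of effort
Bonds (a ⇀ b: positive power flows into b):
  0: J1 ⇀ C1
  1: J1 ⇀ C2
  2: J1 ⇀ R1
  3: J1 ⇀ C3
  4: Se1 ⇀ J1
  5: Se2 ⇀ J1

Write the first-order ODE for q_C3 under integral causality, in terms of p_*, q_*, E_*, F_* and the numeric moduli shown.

dq_C3/dt = E_Se1/7 + E_Se2/7 - q_C1/7 - q_C2/63 - q_C3/28

#4 stroke→J1  (source Se1 imposes e)
#5 stroke→J1  (Se2: effort source, stroke at far end)
#0 stroke→J1  (prefer integral on C1)
#1 stroke→J1  (C2: C, integral causality)
#3 stroke→J1  (C3 integral (e out))
#2 stroke→R1  (closing 1-jn rule on J1)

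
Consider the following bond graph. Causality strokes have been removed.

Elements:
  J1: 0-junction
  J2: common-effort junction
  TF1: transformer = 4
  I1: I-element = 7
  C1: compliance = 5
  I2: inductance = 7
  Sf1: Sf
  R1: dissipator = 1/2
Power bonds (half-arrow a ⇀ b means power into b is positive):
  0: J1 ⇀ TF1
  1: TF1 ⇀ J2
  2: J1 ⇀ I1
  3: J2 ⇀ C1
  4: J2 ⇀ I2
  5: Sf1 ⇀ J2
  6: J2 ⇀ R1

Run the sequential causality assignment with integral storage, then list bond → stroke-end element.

bond 5 |Sf1  (Sf1 fixes flow; stroke at Sf1)
bond 2 |I1  (I1 integral (f out))
bond 0 |J1  (only one effort-in slot at J1)
bond 1 |TF1  (TF TF1: opposite of bond 0)
bond 3 |J2  (prefer integral on C1)
bond 4 |I2  (J2 effort already set via bond 3)
bond 6 |R1  (common-e at J2 fixed by 3)

β0 →J1
β1 →TF1
β2 →I1
β3 →J2
β4 →I2
β5 →Sf1
β6 →R1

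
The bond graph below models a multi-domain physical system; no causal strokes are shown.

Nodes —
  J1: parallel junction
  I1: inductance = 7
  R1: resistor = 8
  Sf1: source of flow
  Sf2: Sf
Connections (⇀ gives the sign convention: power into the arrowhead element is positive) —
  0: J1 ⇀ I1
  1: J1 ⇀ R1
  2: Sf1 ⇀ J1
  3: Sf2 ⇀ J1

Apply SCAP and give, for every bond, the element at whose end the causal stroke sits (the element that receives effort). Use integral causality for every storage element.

b0 |I1
b1 |J1
b2 |Sf1
b3 |Sf2

#2 stroke at Sf1  (source Sf1 imposes f)
#3 stroke at Sf2  (Sf2 (Sf) sets flow on bond)
#0 stroke at I1  (I1: I, integral causality)
#1 stroke at J1  (closing 0-jn rule on J1)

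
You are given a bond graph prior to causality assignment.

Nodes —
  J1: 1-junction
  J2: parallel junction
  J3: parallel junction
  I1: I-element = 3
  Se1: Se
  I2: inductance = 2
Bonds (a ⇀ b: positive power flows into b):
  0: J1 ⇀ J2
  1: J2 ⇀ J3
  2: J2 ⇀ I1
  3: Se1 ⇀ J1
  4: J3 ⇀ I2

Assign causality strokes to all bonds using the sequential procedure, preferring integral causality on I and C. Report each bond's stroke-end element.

#0 |J2
#1 |J3
#2 |I1
#3 |J1
#4 |I2

β3 |J1  (Se1 fixes effort; stroke away)
β0 |J2  (only one flow-in slot at J1)
β1 |J3  (J2: bond 0 brought effort, rest push out)
β2 |I1  (J2: bond 0 brought effort, rest push out)
β4 |I2  (J3 effort already set via bond 1)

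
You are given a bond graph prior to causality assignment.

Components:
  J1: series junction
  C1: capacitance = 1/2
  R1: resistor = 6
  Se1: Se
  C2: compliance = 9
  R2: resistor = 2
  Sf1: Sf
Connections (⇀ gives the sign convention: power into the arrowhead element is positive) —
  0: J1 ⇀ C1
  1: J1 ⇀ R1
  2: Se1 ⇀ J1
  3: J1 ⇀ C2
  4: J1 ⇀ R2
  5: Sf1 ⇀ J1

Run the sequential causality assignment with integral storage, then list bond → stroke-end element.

β0 stroke at J1
β1 stroke at J1
β2 stroke at J1
β3 stroke at J1
β4 stroke at J1
β5 stroke at Sf1

#2 |J1  (Se1: effort source, stroke at far end)
#5 |Sf1  (Sf1 fixes flow; stroke at Sf1)
#0 |J1  (common-f at J1 fixed by 5)
#1 |J1  (J1: bond 5 brought flow, rest push out)
#3 |J1  (common-f at J1 fixed by 5)
#4 |J1  (J1 flow already set via bond 5)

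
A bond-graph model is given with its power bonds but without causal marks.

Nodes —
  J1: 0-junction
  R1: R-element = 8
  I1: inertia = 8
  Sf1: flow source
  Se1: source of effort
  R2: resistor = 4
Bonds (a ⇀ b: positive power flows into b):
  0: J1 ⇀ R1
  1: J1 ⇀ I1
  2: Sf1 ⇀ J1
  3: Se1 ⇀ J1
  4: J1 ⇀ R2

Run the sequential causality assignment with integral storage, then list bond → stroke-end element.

bond 2 →Sf1  (source Sf1 imposes f)
bond 3 →J1  (source Se1 imposes e)
bond 0 →R1  (J1: bond 3 brought effort, rest push out)
bond 1 →I1  (0-jn J1 has e-setter on 3)
bond 4 →R2  (J1: bond 3 brought effort, rest push out)

b0 stroke→R1
b1 stroke→I1
b2 stroke→Sf1
b3 stroke→J1
b4 stroke→R2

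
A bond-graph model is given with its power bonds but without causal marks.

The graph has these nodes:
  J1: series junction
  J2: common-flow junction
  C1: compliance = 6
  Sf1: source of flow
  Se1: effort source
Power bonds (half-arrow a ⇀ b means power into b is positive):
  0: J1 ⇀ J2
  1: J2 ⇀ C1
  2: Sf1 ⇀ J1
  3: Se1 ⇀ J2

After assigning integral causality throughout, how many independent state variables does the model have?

b2 stroke→Sf1  (Sf1: flow source, stroke at near end)
b3 stroke→J2  (source Se1 imposes e)
b0 stroke→J1  (1-jn J1 has f-setter on 2)
b1 stroke→J2  (J2: bond 0 brought flow, rest push out)

1  (C1 all integral)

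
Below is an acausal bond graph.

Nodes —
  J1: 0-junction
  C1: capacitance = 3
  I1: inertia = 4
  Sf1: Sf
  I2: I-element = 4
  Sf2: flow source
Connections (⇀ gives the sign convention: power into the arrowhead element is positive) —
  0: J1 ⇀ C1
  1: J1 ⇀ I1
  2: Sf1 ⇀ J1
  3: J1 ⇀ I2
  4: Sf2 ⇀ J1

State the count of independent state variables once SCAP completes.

#2 |Sf1  (Sf1 fixes flow; stroke at Sf1)
#4 |Sf2  (source Sf2 imposes f)
#0 |J1  (C1: C, integral causality)
#1 |I1  (0-jn J1 has e-setter on 0)
#3 |I2  (J1: bond 0 brought effort, rest push out)

3  (C1, I1, I2 all integral)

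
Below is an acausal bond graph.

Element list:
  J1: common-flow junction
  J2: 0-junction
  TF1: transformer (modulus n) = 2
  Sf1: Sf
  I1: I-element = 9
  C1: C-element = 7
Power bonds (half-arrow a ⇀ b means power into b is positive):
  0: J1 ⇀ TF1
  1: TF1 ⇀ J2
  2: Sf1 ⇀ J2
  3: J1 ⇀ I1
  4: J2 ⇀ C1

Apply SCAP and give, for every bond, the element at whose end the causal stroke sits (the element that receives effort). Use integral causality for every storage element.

#0 →J1
#1 →TF1
#2 →Sf1
#3 →I1
#4 →J2

#2 stroke→Sf1  (Sf1 fixes flow; stroke at Sf1)
#3 stroke→I1  (I1 outputs flow p/I1)
#0 stroke→J1  (J1: bond 3 brought flow, rest push out)
#1 stroke→TF1  (through TF1, causality passes straight; one stroke at TF1)
#4 stroke→J2  (closing 0-jn rule on J2)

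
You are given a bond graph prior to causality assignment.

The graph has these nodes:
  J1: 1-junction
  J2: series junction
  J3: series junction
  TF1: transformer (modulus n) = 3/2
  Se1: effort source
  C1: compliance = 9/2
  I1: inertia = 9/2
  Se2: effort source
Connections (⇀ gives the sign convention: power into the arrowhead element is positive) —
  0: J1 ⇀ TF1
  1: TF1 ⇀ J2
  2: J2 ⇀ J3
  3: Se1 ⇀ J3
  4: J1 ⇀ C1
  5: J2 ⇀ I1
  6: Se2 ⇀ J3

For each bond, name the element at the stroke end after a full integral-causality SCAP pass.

#3 →J3  (Se1 fixes effort; stroke away)
#6 →J3  (source Se2 imposes e)
#2 →J2  (J3 needs exactly one f-in)
#4 →J1  (C1: C, integral causality)
#0 →TF1  (J1 needs exactly one f-in)
#1 →J2  (through TF1, causality passes straight; one stroke at TF1)
#5 →I1  (only one flow-in slot at J2)

b0 stroke at TF1
b1 stroke at J2
b2 stroke at J2
b3 stroke at J3
b4 stroke at J1
b5 stroke at I1
b6 stroke at J3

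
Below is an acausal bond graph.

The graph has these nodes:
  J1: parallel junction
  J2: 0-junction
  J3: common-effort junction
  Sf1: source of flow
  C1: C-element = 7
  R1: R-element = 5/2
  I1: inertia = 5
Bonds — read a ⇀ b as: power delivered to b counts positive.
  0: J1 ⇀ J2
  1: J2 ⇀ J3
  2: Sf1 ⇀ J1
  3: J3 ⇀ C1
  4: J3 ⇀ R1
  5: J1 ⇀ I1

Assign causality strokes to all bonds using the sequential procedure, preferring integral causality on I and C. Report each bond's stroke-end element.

bond 2 stroke at Sf1  (Sf1 fixes flow; stroke at Sf1)
bond 3 stroke at J3  (C1 outputs effort q/C1)
bond 1 stroke at J2  (common-e at J3 fixed by 3)
bond 4 stroke at R1  (0-jn J3 has e-setter on 3)
bond 0 stroke at J1  (J2: bond 1 brought effort, rest push out)
bond 5 stroke at I1  (common-e at J1 fixed by 0)

β0 stroke→J1
β1 stroke→J2
β2 stroke→Sf1
β3 stroke→J3
β4 stroke→R1
β5 stroke→I1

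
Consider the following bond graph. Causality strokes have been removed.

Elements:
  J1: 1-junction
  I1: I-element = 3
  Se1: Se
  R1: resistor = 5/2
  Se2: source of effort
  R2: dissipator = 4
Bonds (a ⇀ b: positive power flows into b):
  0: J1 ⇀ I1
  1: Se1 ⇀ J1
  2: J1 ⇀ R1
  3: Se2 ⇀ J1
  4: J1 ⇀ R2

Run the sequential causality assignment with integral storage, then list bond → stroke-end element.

β0 |I1
β1 |J1
β2 |J1
β3 |J1
β4 |J1

b1 →J1  (Se1 fixes effort; stroke away)
b3 →J1  (Se2 (Se) sets effort on bond)
b0 →I1  (I1: I, integral causality)
b2 →J1  (1-jn J1 has f-setter on 0)
b4 →J1  (common-f at J1 fixed by 0)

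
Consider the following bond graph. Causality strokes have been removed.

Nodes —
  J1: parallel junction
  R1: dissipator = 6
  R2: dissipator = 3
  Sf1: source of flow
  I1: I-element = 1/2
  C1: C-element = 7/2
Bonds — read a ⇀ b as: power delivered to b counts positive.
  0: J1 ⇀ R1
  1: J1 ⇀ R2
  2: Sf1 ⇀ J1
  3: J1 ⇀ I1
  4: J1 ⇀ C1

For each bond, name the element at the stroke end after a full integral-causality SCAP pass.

b0 stroke at R1
b1 stroke at R2
b2 stroke at Sf1
b3 stroke at I1
b4 stroke at J1

#2 stroke at Sf1  (Sf1: flow source, stroke at near end)
#3 stroke at I1  (prefer integral on I1)
#4 stroke at J1  (C1 outputs effort q/C1)
#0 stroke at R1  (J1: bond 4 brought effort, rest push out)
#1 stroke at R2  (0-jn J1 has e-setter on 4)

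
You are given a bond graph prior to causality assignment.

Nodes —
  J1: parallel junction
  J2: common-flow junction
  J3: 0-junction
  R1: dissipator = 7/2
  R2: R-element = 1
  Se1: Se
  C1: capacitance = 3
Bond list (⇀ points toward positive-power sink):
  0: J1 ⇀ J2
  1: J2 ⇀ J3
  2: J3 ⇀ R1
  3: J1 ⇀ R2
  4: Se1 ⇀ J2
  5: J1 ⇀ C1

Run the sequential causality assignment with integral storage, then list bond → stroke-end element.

β4 stroke at J2  (source Se1 imposes e)
β5 stroke at J1  (C1 integral (e out))
β0 stroke at J2  (J1: bond 5 brought effort, rest push out)
β3 stroke at R2  (J1: bond 5 brought effort, rest push out)
β1 stroke at J3  (only one flow-in slot at J2)
β2 stroke at R1  (J3: bond 1 brought effort, rest push out)

#0 |J2
#1 |J3
#2 |R1
#3 |R2
#4 |J2
#5 |J1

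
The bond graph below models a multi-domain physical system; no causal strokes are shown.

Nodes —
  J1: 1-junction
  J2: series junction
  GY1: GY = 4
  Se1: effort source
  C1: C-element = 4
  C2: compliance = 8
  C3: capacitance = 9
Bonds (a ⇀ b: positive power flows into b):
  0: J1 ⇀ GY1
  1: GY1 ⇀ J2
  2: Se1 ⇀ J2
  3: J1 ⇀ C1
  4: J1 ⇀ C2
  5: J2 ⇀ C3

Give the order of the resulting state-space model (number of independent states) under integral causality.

3  (C1, C2, C3 all integral)

#2 |J2  (Se1 (Se) sets effort on bond)
#3 |J1  (prefer integral on C1)
#4 |J1  (C2: C, integral causality)
#0 |GY1  (J1: last free bond brings flow in)
#1 |GY1  (GY1 both-in/both-out from 0)
#5 |J2  (J2: bond 1 brought flow, rest push out)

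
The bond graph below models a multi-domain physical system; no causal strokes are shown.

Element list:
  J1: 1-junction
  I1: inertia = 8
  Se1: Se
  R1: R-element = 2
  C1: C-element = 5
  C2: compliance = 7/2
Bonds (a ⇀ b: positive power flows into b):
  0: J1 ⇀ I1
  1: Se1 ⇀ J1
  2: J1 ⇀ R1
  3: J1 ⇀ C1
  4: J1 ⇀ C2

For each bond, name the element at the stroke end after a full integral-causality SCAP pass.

bond 0 stroke at I1
bond 1 stroke at J1
bond 2 stroke at J1
bond 3 stroke at J1
bond 4 stroke at J1

#1 |J1  (source Se1 imposes e)
#0 |I1  (I1 outputs flow p/I1)
#2 |J1  (J1 flow already set via bond 0)
#3 |J1  (J1: bond 0 brought flow, rest push out)
#4 |J1  (common-f at J1 fixed by 0)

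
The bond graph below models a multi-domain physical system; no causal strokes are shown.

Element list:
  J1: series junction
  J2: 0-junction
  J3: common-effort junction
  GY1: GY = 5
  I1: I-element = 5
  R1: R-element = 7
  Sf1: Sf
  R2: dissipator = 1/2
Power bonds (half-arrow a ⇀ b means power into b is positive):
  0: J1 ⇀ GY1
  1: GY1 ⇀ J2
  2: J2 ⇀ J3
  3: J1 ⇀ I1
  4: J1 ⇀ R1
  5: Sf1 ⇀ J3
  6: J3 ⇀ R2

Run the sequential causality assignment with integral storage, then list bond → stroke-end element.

bond 5 stroke→Sf1  (Sf1: flow source, stroke at near end)
bond 3 stroke→I1  (I1 integral (f out))
bond 0 stroke→J1  (1-jn J1 has f-setter on 3)
bond 4 stroke→J1  (1-jn J1 has f-setter on 3)
bond 1 stroke→J2  (GY1: gyrator matches bond 0)
bond 2 stroke→J3  (common-e at J2 fixed by 1)
bond 6 stroke→R2  (common-e at J3 fixed by 2)

b0 |J1
b1 |J2
b2 |J3
b3 |I1
b4 |J1
b5 |Sf1
b6 |R2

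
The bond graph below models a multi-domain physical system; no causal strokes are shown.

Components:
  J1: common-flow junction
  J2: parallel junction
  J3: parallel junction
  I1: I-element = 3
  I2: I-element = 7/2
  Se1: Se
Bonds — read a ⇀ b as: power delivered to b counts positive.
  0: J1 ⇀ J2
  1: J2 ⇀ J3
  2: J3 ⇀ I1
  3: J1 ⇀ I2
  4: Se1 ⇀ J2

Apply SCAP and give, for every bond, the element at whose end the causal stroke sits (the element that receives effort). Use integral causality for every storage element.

bond 0 →J1
bond 1 →J3
bond 2 →I1
bond 3 →I2
bond 4 →J2

#4 |J2  (Se1 fixes effort; stroke away)
#0 |J1  (0-jn J2 has e-setter on 4)
#1 |J3  (J2: bond 4 brought effort, rest push out)
#2 |I1  (0-jn J3 has e-setter on 1)
#3 |I2  (J1 needs exactly one f-in)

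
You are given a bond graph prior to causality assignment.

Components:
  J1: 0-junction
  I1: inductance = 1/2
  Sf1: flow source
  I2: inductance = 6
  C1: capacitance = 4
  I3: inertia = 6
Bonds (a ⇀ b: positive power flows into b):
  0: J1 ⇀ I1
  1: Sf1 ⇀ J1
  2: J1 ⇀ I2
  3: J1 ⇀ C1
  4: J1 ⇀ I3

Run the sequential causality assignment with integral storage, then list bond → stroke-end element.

bond 0 |I1
bond 1 |Sf1
bond 2 |I2
bond 3 |J1
bond 4 |I3

#1 stroke at Sf1  (Sf1 fixes flow; stroke at Sf1)
#0 stroke at I1  (I1: I, integral causality)
#2 stroke at I2  (prefer integral on I2)
#3 stroke at J1  (C1: C, integral causality)
#4 stroke at I3  (0-jn J1 has e-setter on 3)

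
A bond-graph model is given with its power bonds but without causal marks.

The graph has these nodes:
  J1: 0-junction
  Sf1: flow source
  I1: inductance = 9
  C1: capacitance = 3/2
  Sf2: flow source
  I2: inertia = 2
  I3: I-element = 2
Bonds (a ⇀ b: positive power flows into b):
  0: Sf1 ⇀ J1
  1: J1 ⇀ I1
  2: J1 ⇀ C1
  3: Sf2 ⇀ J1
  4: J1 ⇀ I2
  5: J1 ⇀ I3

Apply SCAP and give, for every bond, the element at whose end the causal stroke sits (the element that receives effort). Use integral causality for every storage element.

bond 0 stroke→Sf1
bond 1 stroke→I1
bond 2 stroke→J1
bond 3 stroke→Sf2
bond 4 stroke→I2
bond 5 stroke→I3

bond 0 stroke→Sf1  (source Sf1 imposes f)
bond 3 stroke→Sf2  (Sf2 fixes flow; stroke at Sf2)
bond 1 stroke→I1  (I1 integral (f out))
bond 2 stroke→J1  (C1 outputs effort q/C1)
bond 4 stroke→I2  (0-jn J1 has e-setter on 2)
bond 5 stroke→I3  (J1 effort already set via bond 2)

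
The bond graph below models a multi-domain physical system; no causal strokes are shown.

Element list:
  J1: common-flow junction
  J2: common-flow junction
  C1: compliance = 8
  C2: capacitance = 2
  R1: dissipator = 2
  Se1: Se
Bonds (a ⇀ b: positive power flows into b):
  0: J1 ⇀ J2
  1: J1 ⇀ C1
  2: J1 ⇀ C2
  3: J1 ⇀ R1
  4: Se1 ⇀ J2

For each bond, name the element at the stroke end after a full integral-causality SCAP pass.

#4 stroke at J2  (Se1 (Se) sets effort on bond)
#0 stroke at J1  (J2: last free bond brings flow in)
#1 stroke at J1  (C1: C, integral causality)
#2 stroke at J1  (C2 integral (e out))
#3 stroke at R1  (J1: last free bond brings flow in)

β0 stroke at J1
β1 stroke at J1
β2 stroke at J1
β3 stroke at R1
β4 stroke at J2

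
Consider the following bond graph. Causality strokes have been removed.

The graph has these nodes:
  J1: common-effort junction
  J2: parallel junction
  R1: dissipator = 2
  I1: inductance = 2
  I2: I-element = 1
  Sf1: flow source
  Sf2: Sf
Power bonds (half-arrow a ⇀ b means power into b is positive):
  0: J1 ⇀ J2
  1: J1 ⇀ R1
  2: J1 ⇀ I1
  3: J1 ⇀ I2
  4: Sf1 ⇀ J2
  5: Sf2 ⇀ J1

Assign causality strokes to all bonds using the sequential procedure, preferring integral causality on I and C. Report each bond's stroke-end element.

bond 0 stroke→J2
bond 1 stroke→J1
bond 2 stroke→I1
bond 3 stroke→I2
bond 4 stroke→Sf1
bond 5 stroke→Sf2

#4 stroke at Sf1  (Sf1 fixes flow; stroke at Sf1)
#5 stroke at Sf2  (source Sf2 imposes f)
#0 stroke at J2  (closing 0-jn rule on J2)
#2 stroke at I1  (I1 integral (f out))
#3 stroke at I2  (I2 integral (f out))
#1 stroke at J1  (J1 needs exactly one e-in)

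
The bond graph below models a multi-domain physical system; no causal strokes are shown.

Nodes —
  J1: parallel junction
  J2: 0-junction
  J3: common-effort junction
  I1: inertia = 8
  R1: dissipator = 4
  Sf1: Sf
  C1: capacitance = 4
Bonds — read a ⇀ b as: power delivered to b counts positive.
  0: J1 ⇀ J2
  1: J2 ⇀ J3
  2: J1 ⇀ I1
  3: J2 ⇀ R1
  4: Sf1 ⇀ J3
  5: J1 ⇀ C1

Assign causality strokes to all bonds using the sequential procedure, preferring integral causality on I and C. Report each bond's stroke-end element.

b4 |Sf1  (source Sf1 imposes f)
b1 |J3  (J3 needs exactly one e-in)
b2 |I1  (prefer integral on I1)
b5 |J1  (C1: C, integral causality)
b0 |J2  (common-e at J1 fixed by 5)
b3 |R1  (J2 effort already set via bond 0)

b0 stroke at J2
b1 stroke at J3
b2 stroke at I1
b3 stroke at R1
b4 stroke at Sf1
b5 stroke at J1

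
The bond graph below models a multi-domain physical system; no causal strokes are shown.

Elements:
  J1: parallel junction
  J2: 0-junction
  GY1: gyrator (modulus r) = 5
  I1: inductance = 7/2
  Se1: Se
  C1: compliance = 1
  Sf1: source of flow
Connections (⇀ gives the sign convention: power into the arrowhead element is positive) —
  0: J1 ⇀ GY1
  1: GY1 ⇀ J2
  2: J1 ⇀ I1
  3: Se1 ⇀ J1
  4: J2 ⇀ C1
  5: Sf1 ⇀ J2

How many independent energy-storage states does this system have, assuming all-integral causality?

#3 stroke→J1  (Se1 (Se) sets effort on bond)
#5 stroke→Sf1  (Sf1: flow source, stroke at near end)
#0 stroke→GY1  (common-e at J1 fixed by 3)
#2 stroke→I1  (0-jn J1 has e-setter on 3)
#1 stroke→GY1  (GY1: gyrator matches bond 0)
#4 stroke→J2  (J2 needs exactly one e-in)

2  (C1, I1 all integral)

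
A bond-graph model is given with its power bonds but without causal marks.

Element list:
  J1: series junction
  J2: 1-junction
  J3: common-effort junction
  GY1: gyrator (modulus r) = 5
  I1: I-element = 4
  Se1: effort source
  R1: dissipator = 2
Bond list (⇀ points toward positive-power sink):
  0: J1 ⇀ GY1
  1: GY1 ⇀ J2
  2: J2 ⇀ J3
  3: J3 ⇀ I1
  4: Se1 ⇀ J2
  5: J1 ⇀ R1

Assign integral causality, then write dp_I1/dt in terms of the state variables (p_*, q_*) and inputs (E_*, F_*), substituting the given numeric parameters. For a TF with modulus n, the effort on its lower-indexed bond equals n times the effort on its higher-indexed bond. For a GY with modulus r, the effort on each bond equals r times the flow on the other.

dp_I1/dt = E_Se1 - 25*p_I1/8

b4 stroke→J2  (Se1: effort source, stroke at far end)
b3 stroke→I1  (I1: I, integral causality)
b2 stroke→J3  (J3: last free bond brings effort in)
b1 stroke→J2  (common-f at J2 fixed by 2)
b0 stroke→J1  (GY1: gyrator matches bond 1)
b5 stroke→R1  (only one flow-in slot at J1)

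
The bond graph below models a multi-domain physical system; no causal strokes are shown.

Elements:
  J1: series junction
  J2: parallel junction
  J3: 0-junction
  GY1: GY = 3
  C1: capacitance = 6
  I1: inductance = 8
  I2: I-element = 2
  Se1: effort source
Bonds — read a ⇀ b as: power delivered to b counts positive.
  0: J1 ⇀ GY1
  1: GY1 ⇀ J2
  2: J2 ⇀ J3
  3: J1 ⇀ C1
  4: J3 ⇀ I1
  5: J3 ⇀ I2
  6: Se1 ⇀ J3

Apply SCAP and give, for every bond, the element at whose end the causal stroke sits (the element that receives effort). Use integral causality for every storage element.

β6 stroke→J3  (Se1 fixes effort; stroke away)
β2 stroke→J2  (J3 effort already set via bond 6)
β4 stroke→I1  (0-jn J3 has e-setter on 6)
β5 stroke→I2  (J3: bond 6 brought effort, rest push out)
β1 stroke→GY1  (J2: bond 2 brought effort, rest push out)
β0 stroke→GY1  (GY1: gyrator matches bond 1)
β3 stroke→J1  (1-jn J1 has f-setter on 0)

bond 0 |GY1
bond 1 |GY1
bond 2 |J2
bond 3 |J1
bond 4 |I1
bond 5 |I2
bond 6 |J3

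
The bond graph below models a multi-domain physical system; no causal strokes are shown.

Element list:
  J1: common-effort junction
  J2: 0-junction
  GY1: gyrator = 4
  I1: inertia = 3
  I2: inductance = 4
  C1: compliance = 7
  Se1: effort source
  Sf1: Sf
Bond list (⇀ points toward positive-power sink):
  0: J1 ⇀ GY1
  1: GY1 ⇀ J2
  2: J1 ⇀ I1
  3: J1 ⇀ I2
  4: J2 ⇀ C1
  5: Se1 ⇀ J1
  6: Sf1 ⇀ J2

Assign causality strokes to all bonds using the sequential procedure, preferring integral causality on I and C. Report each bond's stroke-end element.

bond 5 stroke→J1  (Se1 fixes effort; stroke away)
bond 6 stroke→Sf1  (source Sf1 imposes f)
bond 0 stroke→GY1  (J1: bond 5 brought effort, rest push out)
bond 2 stroke→I1  (common-e at J1 fixed by 5)
bond 3 stroke→I2  (J1 effort already set via bond 5)
bond 1 stroke→GY1  (GY1: gyrator matches bond 0)
bond 4 stroke→J2  (closing 0-jn rule on J2)

b0 stroke→GY1
b1 stroke→GY1
b2 stroke→I1
b3 stroke→I2
b4 stroke→J2
b5 stroke→J1
b6 stroke→Sf1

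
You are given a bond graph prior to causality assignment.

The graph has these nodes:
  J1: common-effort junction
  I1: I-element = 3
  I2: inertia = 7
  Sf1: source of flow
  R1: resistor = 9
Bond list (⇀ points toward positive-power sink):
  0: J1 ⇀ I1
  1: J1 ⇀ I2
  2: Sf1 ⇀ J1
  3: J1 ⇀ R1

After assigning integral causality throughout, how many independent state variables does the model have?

bond 2 |Sf1  (Sf1 (Sf) sets flow on bond)
bond 0 |I1  (I1: I, integral causality)
bond 1 |I2  (I2 outputs flow p/I2)
bond 3 |J1  (J1: last free bond brings effort in)

2  (I1, I2 all integral)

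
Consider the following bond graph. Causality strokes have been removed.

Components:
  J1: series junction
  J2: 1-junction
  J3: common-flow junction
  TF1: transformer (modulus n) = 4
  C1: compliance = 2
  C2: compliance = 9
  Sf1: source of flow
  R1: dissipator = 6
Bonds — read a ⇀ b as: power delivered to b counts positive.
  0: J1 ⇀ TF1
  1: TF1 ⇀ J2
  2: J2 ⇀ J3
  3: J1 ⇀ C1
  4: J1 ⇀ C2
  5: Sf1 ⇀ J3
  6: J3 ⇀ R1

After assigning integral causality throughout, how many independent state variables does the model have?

bond 5 stroke→Sf1  (Sf1 fixes flow; stroke at Sf1)
bond 2 stroke→J3  (common-f at J3 fixed by 5)
bond 6 stroke→J3  (J3: bond 5 brought flow, rest push out)
bond 1 stroke→J2  (J2 flow already set via bond 2)
bond 0 stroke→TF1  (through TF1, causality passes straight; one stroke at TF1)
bond 3 stroke→J1  (J1 flow already set via bond 0)
bond 4 stroke→J1  (J1: bond 0 brought flow, rest push out)

2  (C1, C2 all integral)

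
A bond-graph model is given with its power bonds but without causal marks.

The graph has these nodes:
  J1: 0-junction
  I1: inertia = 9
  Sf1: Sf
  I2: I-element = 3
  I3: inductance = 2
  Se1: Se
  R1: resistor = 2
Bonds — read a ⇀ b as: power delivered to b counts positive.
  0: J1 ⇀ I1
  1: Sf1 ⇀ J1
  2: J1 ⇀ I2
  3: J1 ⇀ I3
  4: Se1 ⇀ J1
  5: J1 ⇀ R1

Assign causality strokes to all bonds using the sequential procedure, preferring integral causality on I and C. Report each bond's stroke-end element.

β0 →I1
β1 →Sf1
β2 →I2
β3 →I3
β4 →J1
β5 →R1

b1 |Sf1  (Sf1: flow source, stroke at near end)
b4 |J1  (Se1 fixes effort; stroke away)
b0 |I1  (J1: bond 4 brought effort, rest push out)
b2 |I2  (J1: bond 4 brought effort, rest push out)
b3 |I3  (common-e at J1 fixed by 4)
b5 |R1  (J1 effort already set via bond 4)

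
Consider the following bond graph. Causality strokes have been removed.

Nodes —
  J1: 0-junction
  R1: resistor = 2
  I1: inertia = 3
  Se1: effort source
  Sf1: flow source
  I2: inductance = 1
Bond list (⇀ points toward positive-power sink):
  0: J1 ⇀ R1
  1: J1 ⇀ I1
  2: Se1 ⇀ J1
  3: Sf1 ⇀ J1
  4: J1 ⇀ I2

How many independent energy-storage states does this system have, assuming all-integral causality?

b2 |J1  (source Se1 imposes e)
b3 |Sf1  (Sf1 (Sf) sets flow on bond)
b0 |R1  (common-e at J1 fixed by 2)
b1 |I1  (J1: bond 2 brought effort, rest push out)
b4 |I2  (J1 effort already set via bond 2)

2  (I1, I2 all integral)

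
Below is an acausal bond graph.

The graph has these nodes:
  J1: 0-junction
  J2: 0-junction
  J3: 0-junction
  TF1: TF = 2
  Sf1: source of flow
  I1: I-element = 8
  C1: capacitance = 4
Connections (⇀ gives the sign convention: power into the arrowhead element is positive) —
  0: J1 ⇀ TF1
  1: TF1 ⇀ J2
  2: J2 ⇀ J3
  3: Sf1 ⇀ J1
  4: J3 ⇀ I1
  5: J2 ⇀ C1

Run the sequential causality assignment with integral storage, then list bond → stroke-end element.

#3 stroke→Sf1  (source Sf1 imposes f)
#0 stroke→J1  (closing 0-jn rule on J1)
#1 stroke→TF1  (TF1: transformer flips bond 0)
#4 stroke→I1  (I1 outputs flow p/I1)
#2 stroke→J3  (closing 0-jn rule on J3)
#5 stroke→J2  (J2: last free bond brings effort in)

#0 |J1
#1 |TF1
#2 |J3
#3 |Sf1
#4 |I1
#5 |J2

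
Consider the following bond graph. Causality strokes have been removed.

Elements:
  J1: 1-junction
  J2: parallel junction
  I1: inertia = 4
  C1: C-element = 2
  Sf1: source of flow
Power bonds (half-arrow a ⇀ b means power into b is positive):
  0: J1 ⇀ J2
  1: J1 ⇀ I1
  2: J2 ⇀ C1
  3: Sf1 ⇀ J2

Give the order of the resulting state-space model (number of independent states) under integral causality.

2  (C1, I1 all integral)

β3 stroke at Sf1  (source Sf1 imposes f)
β1 stroke at I1  (I1: I, integral causality)
β0 stroke at J1  (J1 flow already set via bond 1)
β2 stroke at J2  (J2 needs exactly one e-in)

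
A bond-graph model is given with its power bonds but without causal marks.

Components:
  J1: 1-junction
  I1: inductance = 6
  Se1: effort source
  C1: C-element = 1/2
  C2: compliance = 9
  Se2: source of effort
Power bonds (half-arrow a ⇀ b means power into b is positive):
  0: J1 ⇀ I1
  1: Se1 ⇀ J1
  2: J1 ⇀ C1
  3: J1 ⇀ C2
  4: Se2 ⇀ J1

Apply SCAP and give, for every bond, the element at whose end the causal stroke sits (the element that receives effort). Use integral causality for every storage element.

b1 stroke at J1  (Se1 fixes effort; stroke away)
b4 stroke at J1  (Se2 (Se) sets effort on bond)
b0 stroke at I1  (prefer integral on I1)
b2 stroke at J1  (J1: bond 0 brought flow, rest push out)
b3 stroke at J1  (common-f at J1 fixed by 0)

β0 stroke at I1
β1 stroke at J1
β2 stroke at J1
β3 stroke at J1
β4 stroke at J1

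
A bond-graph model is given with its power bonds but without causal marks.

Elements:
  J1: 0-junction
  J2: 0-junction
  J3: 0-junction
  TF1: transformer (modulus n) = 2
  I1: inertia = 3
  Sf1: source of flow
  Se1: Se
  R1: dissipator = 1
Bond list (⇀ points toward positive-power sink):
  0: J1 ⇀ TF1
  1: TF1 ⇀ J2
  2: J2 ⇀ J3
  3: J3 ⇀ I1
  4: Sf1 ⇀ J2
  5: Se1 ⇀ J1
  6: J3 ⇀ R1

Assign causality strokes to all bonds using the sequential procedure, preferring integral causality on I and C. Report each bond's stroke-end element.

#4 →Sf1  (Sf1 fixes flow; stroke at Sf1)
#5 →J1  (Se1: effort source, stroke at far end)
#0 →TF1  (0-jn J1 has e-setter on 5)
#1 →J2  (through TF1, causality passes straight; one stroke at TF1)
#2 →J3  (J2 effort already set via bond 1)
#3 →I1  (common-e at J3 fixed by 2)
#6 →R1  (J3 effort already set via bond 2)

β0 stroke→TF1
β1 stroke→J2
β2 stroke→J3
β3 stroke→I1
β4 stroke→Sf1
β5 stroke→J1
β6 stroke→R1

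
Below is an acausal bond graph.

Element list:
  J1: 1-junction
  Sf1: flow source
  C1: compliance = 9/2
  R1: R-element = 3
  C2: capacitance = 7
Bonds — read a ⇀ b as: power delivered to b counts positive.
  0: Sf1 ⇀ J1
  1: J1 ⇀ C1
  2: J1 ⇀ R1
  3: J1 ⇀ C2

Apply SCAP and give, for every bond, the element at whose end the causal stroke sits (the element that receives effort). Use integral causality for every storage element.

bond 0 →Sf1  (Sf1: flow source, stroke at near end)
bond 1 →J1  (J1: bond 0 brought flow, rest push out)
bond 2 →J1  (common-f at J1 fixed by 0)
bond 3 →J1  (1-jn J1 has f-setter on 0)

bond 0 stroke at Sf1
bond 1 stroke at J1
bond 2 stroke at J1
bond 3 stroke at J1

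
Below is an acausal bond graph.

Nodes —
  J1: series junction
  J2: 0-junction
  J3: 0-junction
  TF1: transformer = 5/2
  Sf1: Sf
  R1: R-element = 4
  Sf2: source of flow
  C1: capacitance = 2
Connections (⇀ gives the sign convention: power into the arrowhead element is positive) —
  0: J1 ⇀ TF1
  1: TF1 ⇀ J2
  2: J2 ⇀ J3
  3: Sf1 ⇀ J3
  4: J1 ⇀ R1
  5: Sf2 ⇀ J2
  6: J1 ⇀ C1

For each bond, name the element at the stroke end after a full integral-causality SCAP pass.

#0 stroke→TF1
#1 stroke→J2
#2 stroke→J3
#3 stroke→Sf1
#4 stroke→J1
#5 stroke→Sf2
#6 stroke→J1

#3 stroke at Sf1  (Sf1 fixes flow; stroke at Sf1)
#5 stroke at Sf2  (source Sf2 imposes f)
#2 stroke at J3  (J3 needs exactly one e-in)
#1 stroke at J2  (closing 0-jn rule on J2)
#0 stroke at TF1  (through TF1, causality passes straight; one stroke at TF1)
#4 stroke at J1  (J1 flow already set via bond 0)
#6 stroke at J1  (J1: bond 0 brought flow, rest push out)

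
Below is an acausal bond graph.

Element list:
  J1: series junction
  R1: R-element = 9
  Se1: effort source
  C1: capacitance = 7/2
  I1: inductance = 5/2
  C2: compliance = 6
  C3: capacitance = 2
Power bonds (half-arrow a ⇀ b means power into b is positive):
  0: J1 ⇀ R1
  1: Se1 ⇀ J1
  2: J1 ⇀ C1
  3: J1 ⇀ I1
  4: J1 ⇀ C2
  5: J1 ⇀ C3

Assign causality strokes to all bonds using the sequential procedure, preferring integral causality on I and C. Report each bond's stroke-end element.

β1 stroke→J1  (source Se1 imposes e)
β2 stroke→J1  (C1 integral (e out))
β3 stroke→I1  (I1 outputs flow p/I1)
β0 stroke→J1  (1-jn J1 has f-setter on 3)
β4 stroke→J1  (common-f at J1 fixed by 3)
β5 stroke→J1  (J1: bond 3 brought flow, rest push out)

#0 stroke at J1
#1 stroke at J1
#2 stroke at J1
#3 stroke at I1
#4 stroke at J1
#5 stroke at J1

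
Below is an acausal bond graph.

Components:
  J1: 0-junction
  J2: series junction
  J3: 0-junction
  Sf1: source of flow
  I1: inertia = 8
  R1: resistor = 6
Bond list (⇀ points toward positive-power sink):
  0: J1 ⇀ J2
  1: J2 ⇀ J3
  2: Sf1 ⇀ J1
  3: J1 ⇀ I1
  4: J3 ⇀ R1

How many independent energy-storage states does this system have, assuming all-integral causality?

1  (I1 all integral)

β2 stroke→Sf1  (Sf1 (Sf) sets flow on bond)
β3 stroke→I1  (I1: I, integral causality)
β0 stroke→J1  (closing 0-jn rule on J1)
β1 stroke→J2  (J2 flow already set via bond 0)
β4 stroke→J3  (J3: last free bond brings effort in)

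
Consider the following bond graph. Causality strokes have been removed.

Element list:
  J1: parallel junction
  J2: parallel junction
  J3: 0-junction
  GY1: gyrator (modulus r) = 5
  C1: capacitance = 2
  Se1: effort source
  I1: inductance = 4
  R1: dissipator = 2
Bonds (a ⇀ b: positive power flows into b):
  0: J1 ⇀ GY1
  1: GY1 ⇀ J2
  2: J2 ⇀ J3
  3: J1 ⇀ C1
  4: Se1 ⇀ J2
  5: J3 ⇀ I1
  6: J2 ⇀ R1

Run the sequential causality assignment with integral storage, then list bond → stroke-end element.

β0 |GY1
β1 |GY1
β2 |J3
β3 |J1
β4 |J2
β5 |I1
β6 |R1

β4 stroke→J2  (source Se1 imposes e)
β1 stroke→GY1  (common-e at J2 fixed by 4)
β2 stroke→J3  (J2 effort already set via bond 4)
β6 stroke→R1  (J2: bond 4 brought effort, rest push out)
β5 stroke→I1  (J3: bond 2 brought effort, rest push out)
β0 stroke→GY1  (GY GY1: same side as bond 1)
β3 stroke→J1  (closing 0-jn rule on J1)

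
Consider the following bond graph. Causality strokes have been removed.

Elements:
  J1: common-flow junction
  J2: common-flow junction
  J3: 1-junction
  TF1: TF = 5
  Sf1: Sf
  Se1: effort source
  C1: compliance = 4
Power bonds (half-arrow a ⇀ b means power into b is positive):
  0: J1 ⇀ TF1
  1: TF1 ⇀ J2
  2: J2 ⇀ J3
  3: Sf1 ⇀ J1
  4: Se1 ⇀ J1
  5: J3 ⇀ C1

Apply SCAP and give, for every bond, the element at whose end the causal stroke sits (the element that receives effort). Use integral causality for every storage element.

bond 3 →Sf1  (source Sf1 imposes f)
bond 4 →J1  (Se1 (Se) sets effort on bond)
bond 0 →J1  (J1: bond 3 brought flow, rest push out)
bond 1 →TF1  (through TF1, causality passes straight; one stroke at TF1)
bond 2 →J2  (J2: bond 1 brought flow, rest push out)
bond 5 →J3  (common-f at J3 fixed by 2)

#0 stroke at J1
#1 stroke at TF1
#2 stroke at J2
#3 stroke at Sf1
#4 stroke at J1
#5 stroke at J3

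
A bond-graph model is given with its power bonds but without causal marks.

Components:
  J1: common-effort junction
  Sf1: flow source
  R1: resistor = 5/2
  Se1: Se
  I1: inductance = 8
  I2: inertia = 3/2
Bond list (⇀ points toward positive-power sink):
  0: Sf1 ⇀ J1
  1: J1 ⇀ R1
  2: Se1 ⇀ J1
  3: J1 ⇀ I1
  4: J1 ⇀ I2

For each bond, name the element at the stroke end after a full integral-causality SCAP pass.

β0 |Sf1
β1 |R1
β2 |J1
β3 |I1
β4 |I2

#0 |Sf1  (Sf1 fixes flow; stroke at Sf1)
#2 |J1  (Se1 fixes effort; stroke away)
#1 |R1  (common-e at J1 fixed by 2)
#3 |I1  (0-jn J1 has e-setter on 2)
#4 |I2  (J1 effort already set via bond 2)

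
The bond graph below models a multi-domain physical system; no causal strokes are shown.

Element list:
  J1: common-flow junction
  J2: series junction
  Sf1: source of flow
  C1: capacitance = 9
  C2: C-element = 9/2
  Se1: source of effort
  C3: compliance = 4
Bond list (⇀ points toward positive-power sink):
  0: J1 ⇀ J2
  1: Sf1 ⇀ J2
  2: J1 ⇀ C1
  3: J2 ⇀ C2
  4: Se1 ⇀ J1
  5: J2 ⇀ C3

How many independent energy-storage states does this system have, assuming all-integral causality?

b1 →Sf1  (source Sf1 imposes f)
b4 →J1  (Se1 (Se) sets effort on bond)
b0 →J2  (J2 flow already set via bond 1)
b3 →J2  (common-f at J2 fixed by 1)
b5 →J2  (common-f at J2 fixed by 1)
b2 →J1  (J1: bond 0 brought flow, rest push out)

3  (C1, C2, C3 all integral)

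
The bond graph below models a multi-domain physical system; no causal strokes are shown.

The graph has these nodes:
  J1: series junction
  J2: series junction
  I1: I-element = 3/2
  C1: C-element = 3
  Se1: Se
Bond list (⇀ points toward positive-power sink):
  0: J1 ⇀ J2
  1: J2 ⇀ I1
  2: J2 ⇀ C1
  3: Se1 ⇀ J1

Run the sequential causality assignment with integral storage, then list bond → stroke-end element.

bond 3 →J1  (source Se1 imposes e)
bond 0 →J2  (J1 needs exactly one f-in)
bond 1 →I1  (prefer integral on I1)
bond 2 →J2  (1-jn J2 has f-setter on 1)

#0 →J2
#1 →I1
#2 →J2
#3 →J1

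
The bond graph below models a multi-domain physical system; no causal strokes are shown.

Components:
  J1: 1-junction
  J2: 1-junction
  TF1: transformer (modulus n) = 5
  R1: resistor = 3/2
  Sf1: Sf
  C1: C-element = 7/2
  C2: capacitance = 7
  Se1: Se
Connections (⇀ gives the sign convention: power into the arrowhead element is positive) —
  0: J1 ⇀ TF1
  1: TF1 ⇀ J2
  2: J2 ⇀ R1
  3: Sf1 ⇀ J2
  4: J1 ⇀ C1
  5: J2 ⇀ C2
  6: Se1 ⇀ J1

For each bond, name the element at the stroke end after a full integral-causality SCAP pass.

b3 stroke at Sf1  (Sf1 fixes flow; stroke at Sf1)
b6 stroke at J1  (source Se1 imposes e)
b1 stroke at J2  (J2: bond 3 brought flow, rest push out)
b2 stroke at J2  (J2 flow already set via bond 3)
b5 stroke at J2  (common-f at J2 fixed by 3)
b0 stroke at TF1  (TF1: transformer flips bond 1)
b4 stroke at J1  (J1 flow already set via bond 0)

#0 |TF1
#1 |J2
#2 |J2
#3 |Sf1
#4 |J1
#5 |J2
#6 |J1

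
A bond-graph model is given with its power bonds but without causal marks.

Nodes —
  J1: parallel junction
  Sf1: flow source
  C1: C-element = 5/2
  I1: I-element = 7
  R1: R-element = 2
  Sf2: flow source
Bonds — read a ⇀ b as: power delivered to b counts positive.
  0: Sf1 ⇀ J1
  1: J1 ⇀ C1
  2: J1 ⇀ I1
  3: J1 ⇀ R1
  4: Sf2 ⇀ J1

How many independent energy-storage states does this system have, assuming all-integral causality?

b0 stroke→Sf1  (Sf1 (Sf) sets flow on bond)
b4 stroke→Sf2  (Sf2 (Sf) sets flow on bond)
b1 stroke→J1  (C1 integral (e out))
b2 stroke→I1  (common-e at J1 fixed by 1)
b3 stroke→R1  (common-e at J1 fixed by 1)

2  (C1, I1 all integral)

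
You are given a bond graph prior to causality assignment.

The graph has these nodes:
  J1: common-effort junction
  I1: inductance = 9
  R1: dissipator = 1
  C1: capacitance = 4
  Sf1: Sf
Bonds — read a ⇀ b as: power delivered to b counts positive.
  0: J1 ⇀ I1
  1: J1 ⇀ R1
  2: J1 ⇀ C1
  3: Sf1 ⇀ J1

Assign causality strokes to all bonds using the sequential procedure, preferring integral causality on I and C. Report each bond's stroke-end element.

#3 stroke→Sf1  (Sf1 fixes flow; stroke at Sf1)
#0 stroke→I1  (prefer integral on I1)
#2 stroke→J1  (C1 integral (e out))
#1 stroke→R1  (J1: bond 2 brought effort, rest push out)

#0 stroke→I1
#1 stroke→R1
#2 stroke→J1
#3 stroke→Sf1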